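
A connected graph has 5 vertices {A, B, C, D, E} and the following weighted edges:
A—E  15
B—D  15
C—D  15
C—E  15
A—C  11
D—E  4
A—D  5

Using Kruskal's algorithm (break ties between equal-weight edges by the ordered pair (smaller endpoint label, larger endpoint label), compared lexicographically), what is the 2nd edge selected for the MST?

Sort edges by weight, then run Kruskal:
D—E (4): add. Components now {A} {B} {C} {D,E}
A—D (5): add. Components now {A,D,E} {B} {C}
A—C (11): add. Components now {A,C,D,E} {B}
A—E (15): skip — A and E already connected.
B—D (15): add. Components now {A,B,C,D,E}
The 2nd edge added is A—D.

A-D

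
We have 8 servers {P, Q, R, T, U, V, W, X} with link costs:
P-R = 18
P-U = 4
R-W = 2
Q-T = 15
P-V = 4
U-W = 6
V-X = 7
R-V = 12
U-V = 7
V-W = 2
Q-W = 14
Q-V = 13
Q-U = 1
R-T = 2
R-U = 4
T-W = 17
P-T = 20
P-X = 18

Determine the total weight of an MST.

22

Prim's algorithm from W:
Step 1: cheapest edge leaving the tree is R-W (2); add R.
Step 2: cheapest edge leaving the tree is R-T (2); add T.
Step 3: cheapest edge leaving the tree is V-W (2); add V.
Step 4: cheapest edge leaving the tree is P-V (4); add P.
Step 5: cheapest edge leaving the tree is P-U (4); add U.
Step 6: cheapest edge leaving the tree is Q-U (1); add Q.
Step 7: cheapest edge leaving the tree is V-X (7); add X.
MST edges: R-W, R-T, V-W, P-V, P-U, Q-U, V-X; total weight 2+2+2+4+4+1+7 = 22.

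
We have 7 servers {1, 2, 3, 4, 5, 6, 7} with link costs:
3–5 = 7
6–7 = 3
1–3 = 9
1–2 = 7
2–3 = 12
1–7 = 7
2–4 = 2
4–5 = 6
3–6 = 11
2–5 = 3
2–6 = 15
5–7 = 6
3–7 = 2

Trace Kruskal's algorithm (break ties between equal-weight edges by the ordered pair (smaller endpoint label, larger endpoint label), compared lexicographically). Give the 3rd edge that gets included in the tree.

2-5

Kruskal's algorithm — process edges by increasing weight (ties by edge label):
2–4 (2): add. Components now {1} {2,4} {3} {5} {6} {7}
3–7 (2): add. Components now {1} {2,4} {3,7} {5} {6}
2–5 (3): add. Components now {1} {2,4,5} {3,7} {6}
6–7 (3): add. Components now {1} {2,4,5} {3,6,7}
4–5 (6): skip — 4 and 5 already connected.
5–7 (6): add. Components now {1} {2,3,4,5,6,7}
1–2 (7): add. Components now {1,2,3,4,5,6,7}
The 3rd edge added is 2–5.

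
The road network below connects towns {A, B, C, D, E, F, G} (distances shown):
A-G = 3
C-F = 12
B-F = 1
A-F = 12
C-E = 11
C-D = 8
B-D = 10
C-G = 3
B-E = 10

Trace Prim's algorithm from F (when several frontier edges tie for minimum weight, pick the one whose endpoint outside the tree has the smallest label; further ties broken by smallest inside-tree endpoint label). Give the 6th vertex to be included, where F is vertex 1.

A

Prim, starting at F.
Step 1: cheapest edge leaving the tree is B-F (1); add B.
Step 2: cheapest edge leaving the tree is B-D (10); add D.
Step 3: cheapest edge leaving the tree is C-D (8); add C.
Step 4: cheapest edge leaving the tree is C-G (3); add G.
Step 5: cheapest edge leaving the tree is A-G (3); add A.
Step 6: cheapest edge leaving the tree is B-E (10); add E.
Vertex order: F, B, D, C, G, A, E. The 6th vertex is A.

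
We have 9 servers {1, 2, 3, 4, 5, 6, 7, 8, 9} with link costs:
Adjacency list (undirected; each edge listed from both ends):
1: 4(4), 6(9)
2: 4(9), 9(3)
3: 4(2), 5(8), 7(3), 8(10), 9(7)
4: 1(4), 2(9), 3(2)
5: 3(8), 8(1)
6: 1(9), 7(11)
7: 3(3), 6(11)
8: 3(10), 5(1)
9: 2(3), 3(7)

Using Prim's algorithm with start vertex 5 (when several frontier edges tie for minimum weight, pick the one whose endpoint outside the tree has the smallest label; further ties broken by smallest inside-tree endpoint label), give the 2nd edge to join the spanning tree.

3-5

Prim, starting at 5.
Step 1: frontier [5–8 1, 3–5 8] → take 5–8 (1); add 8.
Step 2: frontier [3–5 8, 3–8 10] → take 3–5 (8); add 3.
Step 3: frontier [3–4 2, 3–7 3, 3–9 7] → take 3–4 (2); add 4.
Step 4: frontier [3–7 3, 3–9 7, 1–4 4, 2–4 9] → take 3–7 (3); add 7.
Step 5: frontier [3–9 7, 1–4 4, 2–4 9, 6–7 11] → take 1–4 (4); add 1.
Step 6: frontier [1–6 9, 3–9 7, 2–4 9, 6–7 11] → take 3–9 (7); add 9.
Step 7: frontier [1–6 9, 2–4 9, 6–7 11, 2–9 3] → take 2–9 (3); add 2.
Step 8: frontier [1–6 9, 6–7 11] → take 1–6 (9); add 6.
The 2nd edge added is 3–5.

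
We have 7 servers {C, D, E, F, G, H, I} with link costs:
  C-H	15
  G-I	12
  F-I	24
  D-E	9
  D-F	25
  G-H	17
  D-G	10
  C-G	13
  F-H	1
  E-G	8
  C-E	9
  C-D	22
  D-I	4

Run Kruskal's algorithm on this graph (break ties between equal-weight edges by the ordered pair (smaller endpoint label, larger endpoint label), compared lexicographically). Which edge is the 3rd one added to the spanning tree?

E-G

Kruskal's algorithm — process edges by increasing weight (ties by edge label):
F-H (1): add — endpoints in different components.
D-I (4): add — endpoints in different components.
E-G (8): add — endpoints in different components.
C-E (9): add — endpoints in different components.
D-E (9): add — endpoints in different components.
D-G (10): skip — D and G already connected.
G-I (12): skip — G and I already connected.
C-G (13): skip — C and G already connected.
C-H (15): add — endpoints in different components.
The 3rd edge added is E-G.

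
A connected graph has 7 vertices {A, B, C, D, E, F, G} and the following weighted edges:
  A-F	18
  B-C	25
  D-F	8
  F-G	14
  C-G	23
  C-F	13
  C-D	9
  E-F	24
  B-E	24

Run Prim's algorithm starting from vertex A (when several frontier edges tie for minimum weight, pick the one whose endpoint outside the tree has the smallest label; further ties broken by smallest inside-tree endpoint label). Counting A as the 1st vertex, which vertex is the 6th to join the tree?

E

Grow the tree from A using Prim:
Step 1: cheapest edge leaving the tree is A-F (18); add F.
Step 2: cheapest edge leaving the tree is D-F (8); add D.
Step 3: cheapest edge leaving the tree is C-D (9); add C.
Step 4: cheapest edge leaving the tree is F-G (14); add G.
Step 5: cheapest edge leaving the tree is E-F (24); add E.
Step 6: cheapest edge leaving the tree is B-E (24); add B.
Vertex order: A, F, D, C, G, E, B. The 6th vertex is E.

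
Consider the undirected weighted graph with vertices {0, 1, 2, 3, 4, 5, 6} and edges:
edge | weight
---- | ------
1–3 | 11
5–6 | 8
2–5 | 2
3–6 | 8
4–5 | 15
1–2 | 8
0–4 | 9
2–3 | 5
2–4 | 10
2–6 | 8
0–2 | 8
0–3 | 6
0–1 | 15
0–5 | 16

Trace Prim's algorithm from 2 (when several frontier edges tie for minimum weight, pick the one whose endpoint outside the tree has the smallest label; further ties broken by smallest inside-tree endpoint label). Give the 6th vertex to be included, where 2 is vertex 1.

6

Prim, starting at 2.
Step 1: frontier [2–5 2, 2–3 5, 0–2 8, 1–2 8, 2–6 8, 2–4 10] → take 2–5 (2); add 5.
Step 2: frontier [2–3 5, 0–2 8, 1–2 8, 2–6 8, 2–4 10, 5–6 8, 4–5 15, 0–5 16] → take 2–3 (5); add 3.
Step 3: frontier [0–2 8, 1–2 8, 2–6 8, 2–4 10, 0–3 6, 3–6 8, 1–3 11, 5–6 8, 4–5 15, 0–5 16] → take 0–3 (6); add 0.
Step 4: frontier [0–4 9, 0–1 15, 1–2 8, 2–6 8, 2–4 10, 3–6 8, 1–3 11, 5–6 8, 4–5 15] → take 1–2 (8); add 1.
Step 5: frontier [0–4 9, 2–6 8, 2–4 10, 3–6 8, 5–6 8, 4–5 15] → take 2–6 (8); add 6.
Step 6: frontier [0–4 9, 2–4 10, 4–5 15] → take 0–4 (9); add 4.
Vertex order: 2, 5, 3, 0, 1, 6, 4. The 6th vertex is 6.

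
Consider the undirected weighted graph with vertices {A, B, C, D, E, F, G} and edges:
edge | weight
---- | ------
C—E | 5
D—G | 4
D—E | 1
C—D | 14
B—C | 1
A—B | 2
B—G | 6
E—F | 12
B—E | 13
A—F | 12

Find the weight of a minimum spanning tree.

Kruskal's algorithm — process edges by increasing weight (ties by edge label):
B—C (1): add — endpoints in different components.
D—E (1): add — endpoints in different components.
A—B (2): add — endpoints in different components.
D—G (4): add — endpoints in different components.
C—E (5): add — endpoints in different components.
B—G (6): skip — B and G already connected.
A—F (12): add — endpoints in different components.
MST edges: B—C, D—E, A—B, D—G, C—E, A—F; total weight 1+1+2+4+5+12 = 25.

25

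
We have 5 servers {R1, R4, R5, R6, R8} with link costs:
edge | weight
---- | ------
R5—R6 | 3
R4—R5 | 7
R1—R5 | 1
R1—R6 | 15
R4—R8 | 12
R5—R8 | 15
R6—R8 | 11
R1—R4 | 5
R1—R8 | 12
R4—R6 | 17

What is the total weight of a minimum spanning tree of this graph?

20

Prim, starting at R4.
Step 1: cheapest edge leaving the tree is R1—R4 (5); add R1.
Step 2: cheapest edge leaving the tree is R1—R5 (1); add R5.
Step 3: cheapest edge leaving the tree is R5—R6 (3); add R6.
Step 4: cheapest edge leaving the tree is R6—R8 (11); add R8.
MST edges: R1—R4, R1—R5, R5—R6, R6—R8; total weight 5+1+3+11 = 20.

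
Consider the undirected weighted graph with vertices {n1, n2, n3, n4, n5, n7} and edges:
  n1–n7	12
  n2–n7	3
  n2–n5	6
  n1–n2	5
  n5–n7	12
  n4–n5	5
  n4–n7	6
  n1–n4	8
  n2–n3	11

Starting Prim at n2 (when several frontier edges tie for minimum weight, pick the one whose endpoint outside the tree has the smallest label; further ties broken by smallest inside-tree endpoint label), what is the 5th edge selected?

Grow the tree from n2 using Prim:
Step 1: frontier [n2–n7 3, n1–n2 5, n2–n5 6, n2–n3 11] → take n2–n7 (3); add n7.
Step 2: frontier [n1–n2 5, n2–n5 6, n2–n3 11, n4–n7 6, n1–n7 12, n5–n7 12] → take n1–n2 (5); add n1.
Step 3: frontier [n1–n4 8, n2–n5 6, n2–n3 11, n4–n7 6, n5–n7 12] → take n4–n7 (6); add n4.
Step 4: frontier [n2–n5 6, n2–n3 11, n4–n5 5, n5–n7 12] → take n4–n5 (5); add n5.
Step 5: frontier [n2–n3 11] → take n2–n3 (11); add n3.
The 5th edge added is n2–n3.

n2-n3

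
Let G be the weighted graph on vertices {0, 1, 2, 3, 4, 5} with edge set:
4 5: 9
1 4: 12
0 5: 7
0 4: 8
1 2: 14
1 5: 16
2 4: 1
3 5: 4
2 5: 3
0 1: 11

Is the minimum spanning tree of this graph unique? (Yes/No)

Kruskal: consider edges lightest-first.
2 4 (1): add — endpoints in different components.
2 5 (3): add — endpoints in different components.
3 5 (4): add — endpoints in different components.
0 5 (7): add — endpoints in different components.
0 4 (8): skip — 0 and 4 already connected.
4 5 (9): skip — 4 and 5 already connected.
0 1 (11): add — endpoints in different components.
Every non-tree edge has weight strictly greater than the heaviest edge on the tree path between its endpoints, so the MST is unique.

Yes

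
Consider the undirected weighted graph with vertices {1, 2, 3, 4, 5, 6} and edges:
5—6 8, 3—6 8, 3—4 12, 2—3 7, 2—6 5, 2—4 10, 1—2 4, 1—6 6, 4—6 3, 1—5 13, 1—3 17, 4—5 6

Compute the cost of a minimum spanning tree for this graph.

Grow the tree from 1 using Prim:
Step 1: frontier [1—2 4, 1—6 6, 1—5 13, 1—3 17] → take 1—2 (4); add 2.
Step 2: frontier [1—6 6, 1—5 13, 1—3 17, 2—6 5, 2—3 7, 2—4 10] → take 2—6 (5); add 6.
Step 3: frontier [1—5 13, 1—3 17, 2—3 7, 2—4 10, 4—6 3, 3—6 8, 5—6 8] → take 4—6 (3); add 4.
Step 4: frontier [1—5 13, 1—3 17, 2—3 7, 4—5 6, 3—4 12, 3—6 8, 5—6 8] → take 4—5 (6); add 5.
Step 5: frontier [1—3 17, 2—3 7, 3—4 12, 3—6 8] → take 2—3 (7); add 3.
MST edges: 1—2, 2—6, 4—6, 4—5, 2—3; total weight 4+5+3+6+7 = 25.

25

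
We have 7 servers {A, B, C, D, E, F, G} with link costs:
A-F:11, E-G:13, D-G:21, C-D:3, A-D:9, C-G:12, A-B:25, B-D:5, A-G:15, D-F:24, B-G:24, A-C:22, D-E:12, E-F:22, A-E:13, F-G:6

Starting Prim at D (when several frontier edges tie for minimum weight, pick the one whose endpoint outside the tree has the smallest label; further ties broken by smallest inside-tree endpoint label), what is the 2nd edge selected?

Prim, starting at D.
Step 1: cheapest edge leaving the tree is C-D (3); add C.
Step 2: cheapest edge leaving the tree is B-D (5); add B.
Step 3: cheapest edge leaving the tree is A-D (9); add A.
Step 4: cheapest edge leaving the tree is A-F (11); add F.
Step 5: cheapest edge leaving the tree is F-G (6); add G.
Step 6: cheapest edge leaving the tree is D-E (12); add E.
The 2nd edge added is B-D.

B-D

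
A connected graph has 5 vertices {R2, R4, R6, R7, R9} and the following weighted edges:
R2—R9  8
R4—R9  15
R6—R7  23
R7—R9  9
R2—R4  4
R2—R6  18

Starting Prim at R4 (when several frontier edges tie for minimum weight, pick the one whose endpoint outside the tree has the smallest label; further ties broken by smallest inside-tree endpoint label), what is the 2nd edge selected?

Prim, starting at R4.
Step 1: cheapest edge leaving the tree is R2—R4 (4); add R2.
Step 2: cheapest edge leaving the tree is R2—R9 (8); add R9.
Step 3: cheapest edge leaving the tree is R7—R9 (9); add R7.
Step 4: cheapest edge leaving the tree is R2—R6 (18); add R6.
The 2nd edge added is R2—R9.

R2-R9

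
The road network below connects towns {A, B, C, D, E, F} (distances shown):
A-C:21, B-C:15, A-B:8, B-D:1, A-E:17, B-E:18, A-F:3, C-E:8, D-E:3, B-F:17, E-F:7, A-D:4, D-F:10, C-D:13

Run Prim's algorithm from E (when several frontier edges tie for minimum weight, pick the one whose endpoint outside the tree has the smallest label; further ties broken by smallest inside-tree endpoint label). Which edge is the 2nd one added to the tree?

B-D

Prim, starting at E.
Step 1: cheapest edge leaving the tree is D-E (3); add D.
Step 2: cheapest edge leaving the tree is B-D (1); add B.
Step 3: cheapest edge leaving the tree is A-D (4); add A.
Step 4: cheapest edge leaving the tree is A-F (3); add F.
Step 5: cheapest edge leaving the tree is C-E (8); add C.
The 2nd edge added is B-D.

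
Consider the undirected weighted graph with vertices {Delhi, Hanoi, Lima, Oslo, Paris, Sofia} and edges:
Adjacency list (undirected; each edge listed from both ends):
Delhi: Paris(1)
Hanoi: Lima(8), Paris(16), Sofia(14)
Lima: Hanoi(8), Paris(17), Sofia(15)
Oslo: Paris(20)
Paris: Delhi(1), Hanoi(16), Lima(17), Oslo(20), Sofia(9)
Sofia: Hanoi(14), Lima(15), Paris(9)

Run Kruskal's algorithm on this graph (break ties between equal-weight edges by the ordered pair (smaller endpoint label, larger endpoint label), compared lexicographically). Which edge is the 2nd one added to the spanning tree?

Kruskal: consider edges lightest-first.
Delhi-Paris (1): add — endpoints in different components.
Hanoi-Lima (8): add — endpoints in different components.
Paris-Sofia (9): add — endpoints in different components.
Hanoi-Sofia (14): add — endpoints in different components.
Lima-Sofia (15): skip — Sofia and Lima already connected.
Hanoi-Paris (16): skip — Paris and Hanoi already connected.
Lima-Paris (17): skip — Paris and Lima already connected.
Oslo-Paris (20): add — endpoints in different components.
The 2nd edge added is Hanoi-Lima.

Hanoi-Lima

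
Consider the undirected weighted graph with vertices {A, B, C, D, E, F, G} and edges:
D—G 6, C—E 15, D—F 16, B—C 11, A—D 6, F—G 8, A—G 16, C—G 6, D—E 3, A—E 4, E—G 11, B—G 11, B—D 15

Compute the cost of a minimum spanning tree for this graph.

Prim, starting at G.
Step 1: frontier [C—G 6, D—G 6, F—G 8, B—G 11, E—G 11, A—G 16] → take C—G (6); add C.
Step 2: frontier [B—C 11, C—E 15, D—G 6, F—G 8, B—G 11, E—G 11, A—G 16] → take D—G (6); add D.
Step 3: frontier [B—C 11, C—E 15, D—E 3, A—D 6, B—D 15, D—F 16, F—G 8, B—G 11, E—G 11, A—G 16] → take D—E (3); add E.
Step 4: frontier [B—C 11, A—D 6, B—D 15, D—F 16, A—E 4, F—G 8, B—G 11, A—G 16] → take A—E (4); add A.
Step 5: frontier [B—C 11, B—D 15, D—F 16, F—G 8, B—G 11] → take F—G (8); add F.
Step 6: frontier [B—C 11, B—D 15, B—G 11] → take B—C (11); add B.
MST edges: C—G, D—G, D—E, A—E, F—G, B—C; total weight 6+6+3+4+8+11 = 38.

38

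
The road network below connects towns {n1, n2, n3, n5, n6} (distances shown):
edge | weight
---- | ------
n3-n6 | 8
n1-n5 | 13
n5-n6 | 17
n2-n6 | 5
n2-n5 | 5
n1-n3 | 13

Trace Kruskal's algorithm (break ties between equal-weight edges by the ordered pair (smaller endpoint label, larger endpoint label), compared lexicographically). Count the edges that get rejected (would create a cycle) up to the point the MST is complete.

Kruskal's algorithm — process edges by increasing weight (ties by edge label):
n2-n5 (5): add. Components now {n3} {n2,n5} {n1} {n6}
n2-n6 (5): add. Components now {n3} {n2,n5,n6} {n1}
n3-n6 (8): add. Components now {n2,n3,n5,n6} {n1}
n1-n3 (13): add. Components now {n1,n2,n3,n5,n6}
Edges rejected before the tree was complete: 0.

0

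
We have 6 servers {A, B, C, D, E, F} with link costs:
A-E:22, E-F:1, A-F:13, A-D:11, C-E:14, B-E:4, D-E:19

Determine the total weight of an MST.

43

Grow the tree from D using Prim:
Step 1: cheapest edge leaving the tree is A-D (11); add A.
Step 2: cheapest edge leaving the tree is A-F (13); add F.
Step 3: cheapest edge leaving the tree is E-F (1); add E.
Step 4: cheapest edge leaving the tree is B-E (4); add B.
Step 5: cheapest edge leaving the tree is C-E (14); add C.
MST edges: A-D, A-F, E-F, B-E, C-E; total weight 11+13+1+4+14 = 43.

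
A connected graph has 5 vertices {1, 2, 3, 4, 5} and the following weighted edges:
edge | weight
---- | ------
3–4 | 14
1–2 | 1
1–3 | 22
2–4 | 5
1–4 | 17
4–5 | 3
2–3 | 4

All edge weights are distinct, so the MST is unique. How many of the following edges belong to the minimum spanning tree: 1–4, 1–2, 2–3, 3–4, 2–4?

3

Sort edges by weight, then run Kruskal:
1–2 (1): add — endpoints in different components.
4–5 (3): add — endpoints in different components.
2–3 (4): add — endpoints in different components.
2–4 (5): add — endpoints in different components.
MST edge set: {1–2, 4–5, 2–3, 2–4}.
Of the listed edges, {1–2, 2–3, 2–4} are in the MST → 3.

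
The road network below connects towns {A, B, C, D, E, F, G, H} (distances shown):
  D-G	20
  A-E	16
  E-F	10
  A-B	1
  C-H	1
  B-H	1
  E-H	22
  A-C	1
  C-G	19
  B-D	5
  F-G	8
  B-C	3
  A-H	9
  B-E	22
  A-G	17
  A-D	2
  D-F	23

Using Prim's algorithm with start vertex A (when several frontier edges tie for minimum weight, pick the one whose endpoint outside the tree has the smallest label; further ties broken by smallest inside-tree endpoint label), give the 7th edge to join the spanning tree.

Grow the tree from A using Prim:
Step 1: cheapest edge leaving the tree is A-B (1); add B.
Step 2: cheapest edge leaving the tree is A-C (1); add C.
Step 3: cheapest edge leaving the tree is B-H (1); add H.
Step 4: cheapest edge leaving the tree is A-D (2); add D.
Step 5: cheapest edge leaving the tree is A-E (16); add E.
Step 6: cheapest edge leaving the tree is E-F (10); add F.
Step 7: cheapest edge leaving the tree is F-G (8); add G.
The 7th edge added is F-G.

F-G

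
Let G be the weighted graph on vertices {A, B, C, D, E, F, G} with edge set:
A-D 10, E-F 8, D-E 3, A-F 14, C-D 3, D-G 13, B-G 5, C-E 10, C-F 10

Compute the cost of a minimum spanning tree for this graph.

Grow the tree from D using Prim:
Step 1: cheapest edge leaving the tree is C-D (3); add C.
Step 2: cheapest edge leaving the tree is D-E (3); add E.
Step 3: cheapest edge leaving the tree is E-F (8); add F.
Step 4: cheapest edge leaving the tree is A-D (10); add A.
Step 5: cheapest edge leaving the tree is D-G (13); add G.
Step 6: cheapest edge leaving the tree is B-G (5); add B.
MST edges: C-D, D-E, E-F, A-D, D-G, B-G; total weight 3+3+8+10+13+5 = 42.

42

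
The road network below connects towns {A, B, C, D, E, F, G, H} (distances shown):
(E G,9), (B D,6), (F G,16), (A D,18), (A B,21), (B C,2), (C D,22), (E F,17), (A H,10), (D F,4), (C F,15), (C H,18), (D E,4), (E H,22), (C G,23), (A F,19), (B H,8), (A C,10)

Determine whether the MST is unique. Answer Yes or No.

Kruskal: consider edges lightest-first.
B C (2): add — endpoints in different components.
D E (4): add — endpoints in different components.
D F (4): add — endpoints in different components.
B D (6): add — endpoints in different components.
B H (8): add — endpoints in different components.
E G (9): add — endpoints in different components.
A C (10): add — endpoints in different components.
Non-tree edge A H has weight 10, equal to the heaviest edge on its tree cycle — swapping gives another MST of the same weight. Not unique.

No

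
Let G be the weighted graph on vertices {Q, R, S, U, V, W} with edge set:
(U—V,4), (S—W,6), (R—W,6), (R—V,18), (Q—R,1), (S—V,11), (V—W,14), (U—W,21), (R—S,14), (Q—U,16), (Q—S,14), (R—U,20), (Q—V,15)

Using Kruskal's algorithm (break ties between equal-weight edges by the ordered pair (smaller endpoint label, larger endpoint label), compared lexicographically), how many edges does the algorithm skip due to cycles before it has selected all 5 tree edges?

Kruskal's algorithm — process edges by increasing weight (ties by edge label):
Q—R (1): add. Components now {W} {U} {Q,R} {S} {V}
U—V (4): add. Components now {W} {U,V} {Q,R} {S}
R—W (6): add. Components now {Q,R,W} {U,V} {S}
S—W (6): add. Components now {Q,R,S,W} {U,V}
S—V (11): add. Components now {Q,R,S,U,V,W}
Edges rejected before the tree was complete: 0.

0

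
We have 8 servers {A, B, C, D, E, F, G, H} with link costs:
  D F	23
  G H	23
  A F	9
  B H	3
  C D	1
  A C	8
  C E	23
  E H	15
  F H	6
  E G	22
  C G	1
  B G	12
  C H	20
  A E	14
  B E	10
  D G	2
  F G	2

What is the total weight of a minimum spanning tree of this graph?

31

Kruskal's algorithm — process edges by increasing weight (ties by edge label):
C D (1): add — endpoints in different components.
C G (1): add — endpoints in different components.
D G (2): skip — D and G already connected.
F G (2): add — endpoints in different components.
B H (3): add — endpoints in different components.
F H (6): add — endpoints in different components.
A C (8): add — endpoints in different components.
A F (9): skip — A and F already connected.
B E (10): add — endpoints in different components.
MST edges: C D, C G, F G, B H, F H, A C, B E; total weight 1+1+2+3+6+8+10 = 31.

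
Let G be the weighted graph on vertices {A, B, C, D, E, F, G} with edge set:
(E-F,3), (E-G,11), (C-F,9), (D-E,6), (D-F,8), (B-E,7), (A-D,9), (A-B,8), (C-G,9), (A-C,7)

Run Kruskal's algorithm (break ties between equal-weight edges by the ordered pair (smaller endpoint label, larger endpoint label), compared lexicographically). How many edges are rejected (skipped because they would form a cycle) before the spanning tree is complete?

Kruskal's algorithm — process edges by increasing weight (ties by edge label):
E-F (3): add — endpoints in different components.
D-E (6): add — endpoints in different components.
A-C (7): add — endpoints in different components.
B-E (7): add — endpoints in different components.
A-B (8): add — endpoints in different components.
D-F (8): skip — D and F already connected.
A-D (9): skip — A and D already connected.
C-F (9): skip — C and F already connected.
C-G (9): add — endpoints in different components.
Edges rejected before the tree was complete: 3.

3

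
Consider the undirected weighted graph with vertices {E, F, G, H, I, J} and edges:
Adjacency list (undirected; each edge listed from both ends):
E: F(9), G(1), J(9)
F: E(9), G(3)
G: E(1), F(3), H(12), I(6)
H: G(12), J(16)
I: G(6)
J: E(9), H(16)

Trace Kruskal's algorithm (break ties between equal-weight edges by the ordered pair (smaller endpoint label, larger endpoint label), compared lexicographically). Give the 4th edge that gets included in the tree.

Sort edges by weight, then run Kruskal:
E G (1): add. Components now {E,G} {F} {H} {I} {J}
F G (3): add. Components now {E,F,G} {H} {I} {J}
G I (6): add. Components now {E,F,G,I} {H} {J}
E F (9): skip — E and F already connected.
E J (9): add. Components now {E,F,G,I,J} {H}
G H (12): add. Components now {E,F,G,H,I,J}
The 4th edge added is E J.

E-J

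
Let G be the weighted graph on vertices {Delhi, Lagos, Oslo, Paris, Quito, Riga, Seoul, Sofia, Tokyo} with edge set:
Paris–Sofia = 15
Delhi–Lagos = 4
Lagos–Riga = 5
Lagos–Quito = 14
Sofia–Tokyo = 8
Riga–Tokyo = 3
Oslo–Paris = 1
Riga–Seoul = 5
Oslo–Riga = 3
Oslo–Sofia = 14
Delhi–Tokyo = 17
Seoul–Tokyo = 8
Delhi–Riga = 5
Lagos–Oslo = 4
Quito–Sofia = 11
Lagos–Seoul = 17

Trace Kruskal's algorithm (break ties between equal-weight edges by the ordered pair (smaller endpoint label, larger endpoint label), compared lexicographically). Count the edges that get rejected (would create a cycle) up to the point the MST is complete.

3

Kruskal's algorithm — process edges by increasing weight (ties by edge label):
Oslo–Paris (1): add — endpoints in different components.
Oslo–Riga (3): add — endpoints in different components.
Riga–Tokyo (3): add — endpoints in different components.
Delhi–Lagos (4): add — endpoints in different components.
Lagos–Oslo (4): add — endpoints in different components.
Delhi–Riga (5): skip — Riga and Delhi already connected.
Lagos–Riga (5): skip — Lagos and Riga already connected.
Riga–Seoul (5): add — endpoints in different components.
Seoul–Tokyo (8): skip — Seoul and Tokyo already connected.
Sofia–Tokyo (8): add — endpoints in different components.
Quito–Sofia (11): add — endpoints in different components.
Edges rejected before the tree was complete: 3.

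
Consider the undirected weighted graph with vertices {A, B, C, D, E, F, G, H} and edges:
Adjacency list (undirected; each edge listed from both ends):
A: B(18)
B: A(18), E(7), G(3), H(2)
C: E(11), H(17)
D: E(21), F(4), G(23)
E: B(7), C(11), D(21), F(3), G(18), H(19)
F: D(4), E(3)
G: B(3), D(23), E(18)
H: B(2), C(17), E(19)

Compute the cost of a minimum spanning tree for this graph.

Kruskal's algorithm — process edges by increasing weight (ties by edge label):
B–H (2): add — endpoints in different components.
B–G (3): add — endpoints in different components.
E–F (3): add — endpoints in different components.
D–F (4): add — endpoints in different components.
B–E (7): add — endpoints in different components.
C–E (11): add — endpoints in different components.
C–H (17): skip — C and H already connected.
A–B (18): add — endpoints in different components.
MST edges: B–H, B–G, E–F, D–F, B–E, C–E, A–B; total weight 2+3+3+4+7+11+18 = 48.

48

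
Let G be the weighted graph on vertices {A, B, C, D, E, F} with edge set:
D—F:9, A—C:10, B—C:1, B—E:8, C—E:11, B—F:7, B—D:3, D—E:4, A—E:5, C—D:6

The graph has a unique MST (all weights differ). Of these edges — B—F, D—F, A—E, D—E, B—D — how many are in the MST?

4

Kruskal: consider edges lightest-first.
B—C (1): add. Components now {A} {B,C} {D} {E} {F}
B—D (3): add. Components now {A} {B,C,D} {E} {F}
D—E (4): add. Components now {A} {B,C,D,E} {F}
A—E (5): add. Components now {A,B,C,D,E} {F}
C—D (6): skip — C and D already connected.
B—F (7): add. Components now {A,B,C,D,E,F}
MST edge set: {B—C, B—D, D—E, A—E, B—F}.
Of the listed edges, {B—F, A—E, D—E, B—D} are in the MST → 4.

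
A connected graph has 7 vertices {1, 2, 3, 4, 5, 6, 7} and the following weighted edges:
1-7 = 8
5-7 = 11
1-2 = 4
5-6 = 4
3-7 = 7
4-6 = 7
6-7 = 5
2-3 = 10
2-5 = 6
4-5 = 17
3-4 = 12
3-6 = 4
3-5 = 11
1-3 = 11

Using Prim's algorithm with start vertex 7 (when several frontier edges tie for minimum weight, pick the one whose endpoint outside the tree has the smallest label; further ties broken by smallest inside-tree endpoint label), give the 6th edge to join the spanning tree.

Prim's algorithm from 7:
Step 1: cheapest edge leaving the tree is 6-7 (5); add 6.
Step 2: cheapest edge leaving the tree is 3-6 (4); add 3.
Step 3: cheapest edge leaving the tree is 5-6 (4); add 5.
Step 4: cheapest edge leaving the tree is 2-5 (6); add 2.
Step 5: cheapest edge leaving the tree is 1-2 (4); add 1.
Step 6: cheapest edge leaving the tree is 4-6 (7); add 4.
The 6th edge added is 4-6.

4-6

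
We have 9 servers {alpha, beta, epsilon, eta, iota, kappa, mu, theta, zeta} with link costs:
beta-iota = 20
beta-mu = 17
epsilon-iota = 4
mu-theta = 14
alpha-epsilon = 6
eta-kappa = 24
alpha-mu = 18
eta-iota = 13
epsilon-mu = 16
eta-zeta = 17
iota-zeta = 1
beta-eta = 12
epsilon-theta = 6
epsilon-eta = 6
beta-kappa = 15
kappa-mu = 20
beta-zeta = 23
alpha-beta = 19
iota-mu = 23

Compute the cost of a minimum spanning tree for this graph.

Prim's algorithm from beta:
Step 1: cheapest edge leaving the tree is beta-eta (12); add eta.
Step 2: cheapest edge leaving the tree is epsilon-eta (6); add epsilon.
Step 3: cheapest edge leaving the tree is epsilon-iota (4); add iota.
Step 4: cheapest edge leaving the tree is iota-zeta (1); add zeta.
Step 5: cheapest edge leaving the tree is alpha-epsilon (6); add alpha.
Step 6: cheapest edge leaving the tree is epsilon-theta (6); add theta.
Step 7: cheapest edge leaving the tree is mu-theta (14); add mu.
Step 8: cheapest edge leaving the tree is beta-kappa (15); add kappa.
MST edges: beta-eta, epsilon-eta, epsilon-iota, iota-zeta, alpha-epsilon, epsilon-theta, mu-theta, beta-kappa; total weight 12+6+4+1+6+6+14+15 = 64.

64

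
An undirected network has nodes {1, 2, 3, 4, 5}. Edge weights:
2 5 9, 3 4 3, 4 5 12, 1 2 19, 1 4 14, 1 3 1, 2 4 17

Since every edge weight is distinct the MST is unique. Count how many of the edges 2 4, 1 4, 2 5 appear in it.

Kruskal: consider edges lightest-first.
1 3 (1): add — endpoints in different components.
3 4 (3): add — endpoints in different components.
2 5 (9): add — endpoints in different components.
4 5 (12): add — endpoints in different components.
MST edge set: {1 3, 3 4, 2 5, 4 5}.
Of the listed edges, {2 5} are in the MST → 1.

1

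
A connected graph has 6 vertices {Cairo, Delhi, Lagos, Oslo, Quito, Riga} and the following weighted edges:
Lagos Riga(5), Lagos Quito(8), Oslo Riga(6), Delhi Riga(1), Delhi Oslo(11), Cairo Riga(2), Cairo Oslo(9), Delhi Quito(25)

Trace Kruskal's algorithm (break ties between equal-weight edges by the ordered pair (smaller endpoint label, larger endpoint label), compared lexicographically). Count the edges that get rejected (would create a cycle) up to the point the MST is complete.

0

Kruskal's algorithm — process edges by increasing weight (ties by edge label):
Delhi Riga (1): add. Components now {Delhi,Riga} {Quito} {Cairo} {Oslo} {Lagos}
Cairo Riga (2): add. Components now {Cairo,Delhi,Riga} {Quito} {Oslo} {Lagos}
Lagos Riga (5): add. Components now {Cairo,Delhi,Lagos,Riga} {Quito} {Oslo}
Oslo Riga (6): add. Components now {Cairo,Delhi,Lagos,Oslo,Riga} {Quito}
Lagos Quito (8): add. Components now {Cairo,Delhi,Lagos,Oslo,Quito,Riga}
Edges rejected before the tree was complete: 0.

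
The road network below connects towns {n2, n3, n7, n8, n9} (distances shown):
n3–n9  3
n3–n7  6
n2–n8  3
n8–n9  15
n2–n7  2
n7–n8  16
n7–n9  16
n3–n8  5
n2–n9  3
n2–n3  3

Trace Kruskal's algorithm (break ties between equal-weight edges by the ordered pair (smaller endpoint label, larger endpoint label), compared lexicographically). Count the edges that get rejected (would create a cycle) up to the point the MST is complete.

0

Sort edges by weight, then run Kruskal:
n2–n7 (2): add. Components now {n8} {n9} {n2,n7} {n3}
n2–n3 (3): add. Components now {n8} {n9} {n2,n3,n7}
n2–n8 (3): add. Components now {n2,n3,n7,n8} {n9}
n2–n9 (3): add. Components now {n2,n3,n7,n8,n9}
Edges rejected before the tree was complete: 0.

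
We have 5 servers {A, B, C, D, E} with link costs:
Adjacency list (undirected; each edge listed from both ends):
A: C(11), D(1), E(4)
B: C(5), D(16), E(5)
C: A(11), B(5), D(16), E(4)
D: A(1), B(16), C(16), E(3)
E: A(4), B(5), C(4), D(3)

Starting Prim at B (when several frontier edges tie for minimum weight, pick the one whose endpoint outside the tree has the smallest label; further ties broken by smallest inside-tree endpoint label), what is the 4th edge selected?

A-D

Prim's algorithm from B:
Step 1: frontier [B—C 5, B—E 5, B—D 16] → take B—C (5); add C.
Step 2: frontier [B—E 5, B—D 16, C—E 4, A—C 11, C—D 16] → take C—E (4); add E.
Step 3: frontier [B—D 16, A—C 11, C—D 16, D—E 3, A—E 4] → take D—E (3); add D.
Step 4: frontier [A—C 11, A—D 1, A—E 4] → take A—D (1); add A.
The 4th edge added is A—D.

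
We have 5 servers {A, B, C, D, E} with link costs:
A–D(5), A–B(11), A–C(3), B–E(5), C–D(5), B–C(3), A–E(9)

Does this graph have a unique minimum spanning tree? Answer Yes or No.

Kruskal's algorithm — process edges by increasing weight (ties by edge label):
A–C (3): add — endpoints in different components.
B–C (3): add — endpoints in different components.
A–D (5): add — endpoints in different components.
B–E (5): add — endpoints in different components.
Non-tree edge C–D has weight 5, equal to the heaviest edge on its tree cycle — swapping gives another MST of the same weight. Not unique.

No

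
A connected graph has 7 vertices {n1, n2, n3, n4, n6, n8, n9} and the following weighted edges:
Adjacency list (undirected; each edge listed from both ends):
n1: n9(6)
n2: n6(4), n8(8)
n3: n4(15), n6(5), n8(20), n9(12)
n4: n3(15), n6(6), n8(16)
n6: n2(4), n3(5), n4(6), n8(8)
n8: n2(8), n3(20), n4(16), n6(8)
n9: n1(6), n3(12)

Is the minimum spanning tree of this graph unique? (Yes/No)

Kruskal: consider edges lightest-first.
n2 n6 (4): add. Components now {n3} {n2,n6} {n4} {n9} {n8} {n1}
n3 n6 (5): add. Components now {n2,n3,n6} {n4} {n9} {n8} {n1}
n1 n9 (6): add. Components now {n2,n3,n6} {n4} {n1,n9} {n8}
n4 n6 (6): add. Components now {n2,n3,n4,n6} {n1,n9} {n8}
n2 n8 (8): add. Components now {n2,n3,n4,n6,n8} {n1,n9}
n6 n8 (8): skip — n6 and n8 already connected.
n3 n9 (12): add. Components now {n1,n2,n3,n4,n6,n8,n9}
Non-tree edge n6 n8 has weight 8, equal to the heaviest edge on its tree cycle — swapping gives another MST of the same weight. Not unique.

No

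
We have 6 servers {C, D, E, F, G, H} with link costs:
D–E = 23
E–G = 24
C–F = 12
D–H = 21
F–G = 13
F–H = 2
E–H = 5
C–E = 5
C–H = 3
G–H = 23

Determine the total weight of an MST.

Sort edges by weight, then run Kruskal:
F–H (2): add. Components now {C} {D} {E} {F,H} {G}
C–H (3): add. Components now {C,F,H} {D} {E} {G}
C–E (5): add. Components now {C,E,F,H} {D} {G}
E–H (5): skip — E and H already connected.
C–F (12): skip — C and F already connected.
F–G (13): add. Components now {C,E,F,G,H} {D}
D–H (21): add. Components now {C,D,E,F,G,H}
MST edges: F–H, C–H, C–E, F–G, D–H; total weight 2+3+5+13+21 = 44.

44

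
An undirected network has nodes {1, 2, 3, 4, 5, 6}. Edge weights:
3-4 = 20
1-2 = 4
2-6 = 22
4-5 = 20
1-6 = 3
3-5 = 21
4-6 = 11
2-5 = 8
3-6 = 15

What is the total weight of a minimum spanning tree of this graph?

Prim's algorithm from 1:
Step 1: cheapest edge leaving the tree is 1-6 (3); add 6.
Step 2: cheapest edge leaving the tree is 1-2 (4); add 2.
Step 3: cheapest edge leaving the tree is 2-5 (8); add 5.
Step 4: cheapest edge leaving the tree is 4-6 (11); add 4.
Step 5: cheapest edge leaving the tree is 3-6 (15); add 3.
MST edges: 1-6, 1-2, 2-5, 4-6, 3-6; total weight 3+4+8+11+15 = 41.

41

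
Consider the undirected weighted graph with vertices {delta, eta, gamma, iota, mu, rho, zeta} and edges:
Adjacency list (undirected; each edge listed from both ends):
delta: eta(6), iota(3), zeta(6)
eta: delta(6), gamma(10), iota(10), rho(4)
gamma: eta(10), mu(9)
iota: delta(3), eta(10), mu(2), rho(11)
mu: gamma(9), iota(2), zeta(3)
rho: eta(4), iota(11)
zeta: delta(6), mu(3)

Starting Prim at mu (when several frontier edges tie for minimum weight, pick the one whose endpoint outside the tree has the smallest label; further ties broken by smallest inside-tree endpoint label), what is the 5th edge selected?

Prim's algorithm from mu:
Step 1: frontier [iota-mu 2, mu-zeta 3, gamma-mu 9] → take iota-mu (2); add iota.
Step 2: frontier [delta-iota 3, eta-iota 10, iota-rho 11, mu-zeta 3, gamma-mu 9] → take delta-iota (3); add delta.
Step 3: frontier [delta-eta 6, delta-zeta 6, eta-iota 10, iota-rho 11, mu-zeta 3, gamma-mu 9] → take mu-zeta (3); add zeta.
Step 4: frontier [delta-eta 6, eta-iota 10, iota-rho 11, gamma-mu 9] → take delta-eta (6); add eta.
Step 5: frontier [eta-rho 4, eta-gamma 10, iota-rho 11, gamma-mu 9] → take eta-rho (4); add rho.
Step 6: frontier [eta-gamma 10, gamma-mu 9] → take gamma-mu (9); add gamma.
The 5th edge added is eta-rho.

eta-rho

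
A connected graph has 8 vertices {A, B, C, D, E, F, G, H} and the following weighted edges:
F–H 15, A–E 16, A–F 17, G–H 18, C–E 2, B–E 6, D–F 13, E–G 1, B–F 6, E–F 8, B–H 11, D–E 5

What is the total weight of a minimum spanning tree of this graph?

47

Prim's algorithm from D:
Step 1: frontier [D–E 5, D–F 13] → take D–E (5); add E.
Step 2: frontier [D–F 13, E–G 1, C–E 2, B–E 6, E–F 8, A–E 16] → take E–G (1); add G.
Step 3: frontier [D–F 13, C–E 2, B–E 6, E–F 8, A–E 16, G–H 18] → take C–E (2); add C.
Step 4: frontier [D–F 13, B–E 6, E–F 8, A–E 16, G–H 18] → take B–E (6); add B.
Step 5: frontier [B–F 6, B–H 11, D–F 13, E–F 8, A–E 16, G–H 18] → take B–F (6); add F.
Step 6: frontier [B–H 11, A–E 16, F–H 15, A–F 17, G–H 18] → take B–H (11); add H.
Step 7: frontier [A–E 16, A–F 17] → take A–E (16); add A.
MST edges: D–E, E–G, C–E, B–E, B–F, B–H, A–E; total weight 5+1+2+6+6+11+16 = 47.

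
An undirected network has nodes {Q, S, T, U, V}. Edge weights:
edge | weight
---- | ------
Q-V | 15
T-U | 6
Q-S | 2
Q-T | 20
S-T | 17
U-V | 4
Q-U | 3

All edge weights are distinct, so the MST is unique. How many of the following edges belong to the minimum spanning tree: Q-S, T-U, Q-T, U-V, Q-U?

4

Kruskal: consider edges lightest-first.
Q-S (2): add. Components now {Q,S} {T} {V} {U}
Q-U (3): add. Components now {Q,S,U} {T} {V}
U-V (4): add. Components now {Q,S,U,V} {T}
T-U (6): add. Components now {Q,S,T,U,V}
MST edge set: {Q-S, Q-U, U-V, T-U}.
Of the listed edges, {Q-S, T-U, U-V, Q-U} are in the MST → 4.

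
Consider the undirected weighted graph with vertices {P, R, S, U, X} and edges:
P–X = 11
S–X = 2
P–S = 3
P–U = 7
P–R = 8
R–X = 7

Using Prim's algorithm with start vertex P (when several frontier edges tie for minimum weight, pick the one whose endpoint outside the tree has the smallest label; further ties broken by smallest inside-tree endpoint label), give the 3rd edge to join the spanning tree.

R-X

Prim's algorithm from P:
Step 1: frontier [P–S 3, P–U 7, P–R 8, P–X 11] → take P–S (3); add S.
Step 2: frontier [P–U 7, P–R 8, P–X 11, S–X 2] → take S–X (2); add X.
Step 3: frontier [P–U 7, P–R 8, R–X 7] → take R–X (7); add R.
Step 4: frontier [P–U 7] → take P–U (7); add U.
The 3rd edge added is R–X.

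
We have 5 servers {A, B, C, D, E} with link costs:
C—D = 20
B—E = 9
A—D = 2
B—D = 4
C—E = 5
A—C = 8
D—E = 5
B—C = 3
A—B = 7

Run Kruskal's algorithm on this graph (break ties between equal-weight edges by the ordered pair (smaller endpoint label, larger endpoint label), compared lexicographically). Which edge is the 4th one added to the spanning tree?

C-E

Kruskal: consider edges lightest-first.
A—D (2): add. Components now {A,D} {B} {C} {E}
B—C (3): add. Components now {A,D} {B,C} {E}
B—D (4): add. Components now {A,B,C,D} {E}
C—E (5): add. Components now {A,B,C,D,E}
The 4th edge added is C—E.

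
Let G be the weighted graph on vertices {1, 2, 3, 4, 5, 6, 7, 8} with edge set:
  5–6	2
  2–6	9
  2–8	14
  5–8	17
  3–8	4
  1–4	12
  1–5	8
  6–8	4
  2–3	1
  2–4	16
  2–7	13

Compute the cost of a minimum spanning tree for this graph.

44

Kruskal: consider edges lightest-first.
2–3 (1): add — endpoints in different components.
5–6 (2): add — endpoints in different components.
3–8 (4): add — endpoints in different components.
6–8 (4): add — endpoints in different components.
1–5 (8): add — endpoints in different components.
2–6 (9): skip — 2 and 6 already connected.
1–4 (12): add — endpoints in different components.
2–7 (13): add — endpoints in different components.
MST edges: 2–3, 5–6, 3–8, 6–8, 1–5, 1–4, 2–7; total weight 1+2+4+4+8+12+13 = 44.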